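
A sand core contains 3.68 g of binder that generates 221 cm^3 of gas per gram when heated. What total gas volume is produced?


Formula: V_gas = W_binder * gas_evolution_rate
V = 3.68 g * 221 cm^3/g = 813.2800 cm^3

Final answer: 813.2800 cm^3


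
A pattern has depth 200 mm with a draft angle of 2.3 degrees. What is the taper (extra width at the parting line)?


Formula: taper = depth * tan(draft_angle)
tan(2.3 deg) = 0.0401641
taper = 200 mm * 0.0401641 = 8.0328 mm

8.0328 mm


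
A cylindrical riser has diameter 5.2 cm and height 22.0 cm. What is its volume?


Formula: V = pi * (D/2)^2 * H  (cylinder volume)
Radius = D/2 = 5.2/2 = 2.6 cm
V = pi * 2.6^2 * 22.0 = 467.2177 cm^3


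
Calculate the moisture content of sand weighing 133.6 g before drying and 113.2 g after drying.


Formula: MC = (W_wet - W_dry) / W_wet * 100
Water mass = 133.6 - 113.2 = 20.4 g
MC = 20.4 / 133.6 * 100 = 15.2695%

Final answer: 15.2695%


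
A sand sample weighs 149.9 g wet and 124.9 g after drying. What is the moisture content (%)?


Formula: MC = (W_wet - W_dry) / W_wet * 100
Water mass = 149.9 - 124.9 = 25.0 g
MC = 25.0 / 149.9 * 100 = 16.6778%

Answer: 16.6778%


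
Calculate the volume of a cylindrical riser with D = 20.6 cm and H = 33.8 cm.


Formula: V = pi * (D/2)^2 * H  (cylinder volume)
Radius = D/2 = 20.6/2 = 10.3 cm
V = pi * 10.3^2 * 33.8 = 11265.2549 cm^3

11265.2549 cm^3


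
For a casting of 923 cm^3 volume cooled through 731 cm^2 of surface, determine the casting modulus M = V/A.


Formula: Casting Modulus M = V / A
M = 923 cm^3 / 731 cm^2 = 1.2627 cm


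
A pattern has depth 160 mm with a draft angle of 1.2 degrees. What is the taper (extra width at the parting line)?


Formula: taper = depth * tan(draft_angle)
tan(1.2 deg) = 0.0209470
taper = 160 mm * 0.0209470 = 3.3515 mm

Answer: 3.3515 mm


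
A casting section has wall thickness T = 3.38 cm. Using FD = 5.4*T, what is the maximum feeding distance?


Formula: FD = 5.4 * T  (riser feeding-distance rule)
FD = 5.4 * 3.38 cm = 18.2520 cm

Answer: 18.2520 cm


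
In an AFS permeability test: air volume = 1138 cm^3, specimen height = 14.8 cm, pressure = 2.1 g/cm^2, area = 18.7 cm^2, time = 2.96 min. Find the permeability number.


Formula: Permeability Number P = (V * H) / (p * A * t)
Numerator: V * H = 1138 * 14.8 = 16842.4
Denominator: p * A * t = 2.1 * 18.7 * 2.96 = 116.2392
P = 16842.4 / 116.2392 = 144.8943


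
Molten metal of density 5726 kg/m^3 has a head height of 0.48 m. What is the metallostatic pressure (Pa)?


Formula: P = rho * g * h
rho * g = 5726 * 9.81 = 56172.06 N/m^3
P = 56172.06 * 0.48 = 26962.5888 Pa

26962.5888 Pa


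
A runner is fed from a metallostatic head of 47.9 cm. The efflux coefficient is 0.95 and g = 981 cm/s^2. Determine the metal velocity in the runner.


Formula: v = Cd * sqrt(2 * g * h)  (Torricelli with discharge coefficient)
2*g*h = 2 * 981 * 47.9 = 93979.8 cm^2/s^2
sqrt(93979.8) = 306.56125 cm/s
v = 0.95 * 306.56125 = 291.2332 cm/s

Final answer: 291.2332 cm/s


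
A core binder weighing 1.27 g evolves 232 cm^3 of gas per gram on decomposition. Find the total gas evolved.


Formula: V_gas = W_binder * gas_evolution_rate
V = 1.27 g * 232 cm^3/g = 294.6400 cm^3


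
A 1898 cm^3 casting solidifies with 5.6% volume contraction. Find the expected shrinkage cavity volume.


Formula: V_shrink = V_casting * shrinkage_pct / 100
V_shrink = 1898 cm^3 * 5.6 / 100 = 106.2880 cm^3

106.2880 cm^3


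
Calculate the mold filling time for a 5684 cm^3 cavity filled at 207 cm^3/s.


Formula: t_fill = V_mold / Q_flow
t = 5684 cm^3 / 207 cm^3/s = 27.4589 s

27.4589 s


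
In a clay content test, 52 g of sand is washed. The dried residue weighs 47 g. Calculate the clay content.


Formula: Clay% = (W_total - W_washed) / W_total * 100
Clay mass = 52 - 47 = 5 g
Clay% = 5 / 52 * 100 = 9.6154%


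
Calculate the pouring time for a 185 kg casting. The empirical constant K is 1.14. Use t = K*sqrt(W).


Formula: t = K * sqrt(W)
sqrt(W) = sqrt(185) = 13.60147
t = 1.14 * 13.60147 = 15.5057 s


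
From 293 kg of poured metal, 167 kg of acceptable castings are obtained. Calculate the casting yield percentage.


Formula: Casting Yield = (W_good / W_total) * 100
Yield = (167 kg / 293 kg) * 100 = 56.9966%


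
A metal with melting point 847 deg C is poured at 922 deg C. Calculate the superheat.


Formula: Superheat = T_pour - T_melt
Superheat = 922 - 847 = 75 deg C

Answer: 75 deg C


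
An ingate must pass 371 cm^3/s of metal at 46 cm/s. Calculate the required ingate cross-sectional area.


Formula: A_ingate = Q / v  (continuity equation)
A = 371 cm^3/s / 46 cm/s = 8.0652 cm^2

8.0652 cm^2


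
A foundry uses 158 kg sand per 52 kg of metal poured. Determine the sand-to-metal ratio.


Formula: Sand-to-Metal Ratio = W_sand / W_metal
Ratio = 158 kg / 52 kg = 3.0385

Final answer: 3.0385


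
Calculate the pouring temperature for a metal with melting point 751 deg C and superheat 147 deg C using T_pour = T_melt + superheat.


Formula: T_pour = T_melt + Superheat
T_pour = 751 + 147 = 898 deg C


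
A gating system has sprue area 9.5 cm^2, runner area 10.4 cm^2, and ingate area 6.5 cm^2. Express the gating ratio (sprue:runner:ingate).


Sprue:Runner:Ingate = 1 : 10.4/9.5 : 6.5/9.5 = 1:1.09:0.68

1:1.09:0.68


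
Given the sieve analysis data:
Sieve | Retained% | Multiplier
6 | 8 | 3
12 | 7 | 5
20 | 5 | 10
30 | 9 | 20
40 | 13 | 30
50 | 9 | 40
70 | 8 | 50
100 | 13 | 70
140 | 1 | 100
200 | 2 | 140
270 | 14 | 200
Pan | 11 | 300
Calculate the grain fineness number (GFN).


Formula: GFN = sum(pct * multiplier) / sum(pct)
sum(pct * multiplier) = 8829
sum(pct) = 100
GFN = 8829 / 100 = 88.29

Answer: 88.29


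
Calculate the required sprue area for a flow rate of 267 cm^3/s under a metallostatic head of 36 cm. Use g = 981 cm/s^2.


Formula: v = sqrt(2*g*h), A = Q/v
Velocity: v = sqrt(2 * 981 * 36) = sqrt(70632) = 265.7668 cm/s
Sprue area: A = Q / v = 267 / 265.7668 = 1.0046 cm^2

Final answer: 1.0046 cm^2


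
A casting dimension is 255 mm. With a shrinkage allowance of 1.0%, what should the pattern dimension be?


Formula: L_pattern = L_casting * (1 + shrinkage_rate/100)
Shrinkage factor = 1 + 1.0/100 = 1.01
L_pattern = 255 mm * 1.01 = 257.5500 mm

Answer: 257.5500 mm


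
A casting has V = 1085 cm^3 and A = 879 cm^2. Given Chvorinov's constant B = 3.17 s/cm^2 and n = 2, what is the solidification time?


Formula: t_s = B * (V/A)^n  (Chvorinov's rule, n=2)
Modulus M = V/A = 1085/879 = 1.234357 cm
M^2 = 1.234357^2 = 1.523637 cm^2
t_s = 3.17 * 1.523637 = 4.8299 s


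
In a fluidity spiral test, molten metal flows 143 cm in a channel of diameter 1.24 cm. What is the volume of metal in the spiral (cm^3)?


Formula: V = pi * (d/2)^2 * L  (cylinder volume)
Radius = 1.24/2 = 0.62 cm
V = pi * 0.62^2 * 143 = 172.6908 cm^3

Final answer: 172.6908 cm^3


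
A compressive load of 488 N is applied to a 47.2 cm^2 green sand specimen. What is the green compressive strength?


Formula: Compressive Strength = Force / Area
Strength = 488 N / 47.2 cm^2 = 10.3390 N/cm^2

Answer: 10.3390 N/cm^2


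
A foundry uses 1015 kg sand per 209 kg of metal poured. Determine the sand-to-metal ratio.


Formula: Sand-to-Metal Ratio = W_sand / W_metal
Ratio = 1015 kg / 209 kg = 4.8565

4.8565


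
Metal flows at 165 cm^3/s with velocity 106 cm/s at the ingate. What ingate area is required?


Formula: A_ingate = Q / v  (continuity equation)
A = 165 cm^3/s / 106 cm/s = 1.5566 cm^2

1.5566 cm^2


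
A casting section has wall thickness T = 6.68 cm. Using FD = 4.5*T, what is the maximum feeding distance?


Formula: FD = 4.5 * T  (riser feeding-distance rule)
FD = 4.5 * 6.68 cm = 30.0600 cm


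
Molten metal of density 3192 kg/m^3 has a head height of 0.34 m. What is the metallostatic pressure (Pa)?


Formula: P = rho * g * h
rho * g = 3192 * 9.81 = 31313.52 N/m^3
P = 31313.52 * 0.34 = 10646.5968 Pa

Final answer: 10646.5968 Pa


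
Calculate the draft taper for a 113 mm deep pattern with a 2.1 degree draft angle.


Formula: taper = depth * tan(draft_angle)
tan(2.1 deg) = 0.0366683
taper = 113 mm * 0.0366683 = 4.1435 mm


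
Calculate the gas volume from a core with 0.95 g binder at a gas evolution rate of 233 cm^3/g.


Formula: V_gas = W_binder * gas_evolution_rate
V = 0.95 g * 233 cm^3/g = 221.3500 cm^3


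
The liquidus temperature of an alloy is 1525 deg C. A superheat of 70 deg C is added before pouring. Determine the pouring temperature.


Formula: T_pour = T_melt + Superheat
T_pour = 1525 + 70 = 1595 deg C

Final answer: 1595 deg C


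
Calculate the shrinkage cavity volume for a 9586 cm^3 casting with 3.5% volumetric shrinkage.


Formula: V_shrink = V_casting * shrinkage_pct / 100
V_shrink = 9586 cm^3 * 3.5 / 100 = 335.5100 cm^3

335.5100 cm^3


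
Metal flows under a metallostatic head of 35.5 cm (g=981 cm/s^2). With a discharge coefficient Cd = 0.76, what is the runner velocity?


Formula: v = Cd * sqrt(2 * g * h)  (Torricelli with discharge coefficient)
2*g*h = 2 * 981 * 35.5 = 69651.0 cm^2/s^2
sqrt(69651.0) = 263.91476 cm/s
v = 0.76 * 263.91476 = 200.5752 cm/s

200.5752 cm/s


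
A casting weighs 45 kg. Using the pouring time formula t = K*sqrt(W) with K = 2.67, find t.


Formula: t = K * sqrt(W)
sqrt(W) = sqrt(45) = 6.70820
t = 2.67 * 6.70820 = 17.9109 s

Answer: 17.9109 s


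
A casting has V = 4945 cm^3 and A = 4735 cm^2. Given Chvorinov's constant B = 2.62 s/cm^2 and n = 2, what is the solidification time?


Formula: t_s = B * (V/A)^n  (Chvorinov's rule, n=2)
Modulus M = V/A = 4945/4735 = 1.044351 cm
M^2 = 1.044351^2 = 1.090669 cm^2
t_s = 2.62 * 1.090669 = 2.8576 s

2.8576 s


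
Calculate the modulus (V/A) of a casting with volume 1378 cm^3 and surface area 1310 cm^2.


Formula: Casting Modulus M = V / A
M = 1378 cm^3 / 1310 cm^2 = 1.0519 cm

Final answer: 1.0519 cm


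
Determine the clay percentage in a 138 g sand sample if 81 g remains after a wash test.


Formula: Clay% = (W_total - W_washed) / W_total * 100
Clay mass = 138 - 81 = 57 g
Clay% = 57 / 138 * 100 = 41.3043%

41.3043%


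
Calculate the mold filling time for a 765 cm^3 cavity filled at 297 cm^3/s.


Formula: t_fill = V_mold / Q_flow
t = 765 cm^3 / 297 cm^3/s = 2.5758 s

Final answer: 2.5758 s


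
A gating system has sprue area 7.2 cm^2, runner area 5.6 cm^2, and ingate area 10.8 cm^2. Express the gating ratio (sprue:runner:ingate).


Sprue:Runner:Ingate = 1 : 5.6/7.2 : 10.8/7.2 = 1:0.78:1.50

Final answer: 1:0.78:1.50


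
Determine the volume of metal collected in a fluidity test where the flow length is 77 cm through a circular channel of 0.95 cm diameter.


Formula: V = pi * (d/2)^2 * L  (cylinder volume)
Radius = 0.95/2 = 0.475 cm
V = pi * 0.475^2 * 77 = 54.5793 cm^3

Final answer: 54.5793 cm^3


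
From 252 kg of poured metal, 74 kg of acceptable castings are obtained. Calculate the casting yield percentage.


Formula: Casting Yield = (W_good / W_total) * 100
Yield = (74 kg / 252 kg) * 100 = 29.3651%

Answer: 29.3651%


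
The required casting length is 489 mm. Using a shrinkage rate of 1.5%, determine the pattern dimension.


Formula: L_pattern = L_casting * (1 + shrinkage_rate/100)
Shrinkage factor = 1 + 1.5/100 = 1.015
L_pattern = 489 mm * 1.015 = 496.3350 mm

Answer: 496.3350 mm


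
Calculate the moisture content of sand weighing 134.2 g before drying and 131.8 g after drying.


Formula: MC = (W_wet - W_dry) / W_wet * 100
Water mass = 134.2 - 131.8 = 2.4 g
MC = 2.4 / 134.2 * 100 = 1.7884%

Answer: 1.7884%


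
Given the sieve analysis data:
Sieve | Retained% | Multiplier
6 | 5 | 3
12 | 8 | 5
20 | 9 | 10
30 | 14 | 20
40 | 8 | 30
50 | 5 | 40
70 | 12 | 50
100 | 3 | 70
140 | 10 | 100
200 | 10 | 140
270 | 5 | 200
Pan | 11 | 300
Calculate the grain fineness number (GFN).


Formula: GFN = sum(pct * multiplier) / sum(pct)
sum(pct * multiplier) = 8375
sum(pct) = 100
GFN = 8375 / 100 = 83.75


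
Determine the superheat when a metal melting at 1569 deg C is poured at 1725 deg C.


Formula: Superheat = T_pour - T_melt
Superheat = 1725 - 1569 = 156 deg C

Answer: 156 deg C


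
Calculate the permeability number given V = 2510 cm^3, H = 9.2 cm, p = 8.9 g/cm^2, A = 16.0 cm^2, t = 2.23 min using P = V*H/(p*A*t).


Formula: Permeability Number P = (V * H) / (p * A * t)
Numerator: V * H = 2510 * 9.2 = 23092.0
Denominator: p * A * t = 8.9 * 16.0 * 2.23 = 317.552
P = 23092.0 / 317.552 = 72.7188

Final answer: 72.7188


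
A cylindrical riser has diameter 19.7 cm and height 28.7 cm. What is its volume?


Formula: V = pi * (D/2)^2 * H  (cylinder volume)
Radius = D/2 = 19.7/2 = 9.85 cm
V = pi * 9.85^2 * 28.7 = 8747.9085 cm^3

Answer: 8747.9085 cm^3


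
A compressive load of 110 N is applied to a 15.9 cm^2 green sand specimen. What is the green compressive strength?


Formula: Compressive Strength = Force / Area
Strength = 110 N / 15.9 cm^2 = 6.9182 N/cm^2

6.9182 N/cm^2


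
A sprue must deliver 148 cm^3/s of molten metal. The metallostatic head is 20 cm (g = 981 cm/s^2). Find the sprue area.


Formula: v = sqrt(2*g*h), A = Q/v
Velocity: v = sqrt(2 * 981 * 20) = sqrt(39240) = 198.0909 cm/s
Sprue area: A = Q / v = 148 / 198.0909 = 0.7471 cm^2

0.7471 cm^2


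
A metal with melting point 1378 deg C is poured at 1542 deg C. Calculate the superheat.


Formula: Superheat = T_pour - T_melt
Superheat = 1542 - 1378 = 164 deg C

Answer: 164 deg C


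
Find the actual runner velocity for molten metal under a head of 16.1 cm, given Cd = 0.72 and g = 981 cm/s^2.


Formula: v = Cd * sqrt(2 * g * h)  (Torricelli with discharge coefficient)
2*g*h = 2 * 981 * 16.1 = 31588.2 cm^2/s^2
sqrt(31588.2) = 177.73070 cm/s
v = 0.72 * 177.73070 = 127.9661 cm/s


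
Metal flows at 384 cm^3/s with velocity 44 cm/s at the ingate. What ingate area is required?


Formula: A_ingate = Q / v  (continuity equation)
A = 384 cm^3/s / 44 cm/s = 8.7273 cm^2


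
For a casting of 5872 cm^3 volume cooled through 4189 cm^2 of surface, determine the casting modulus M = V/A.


Formula: Casting Modulus M = V / A
M = 5872 cm^3 / 4189 cm^2 = 1.4018 cm

Answer: 1.4018 cm


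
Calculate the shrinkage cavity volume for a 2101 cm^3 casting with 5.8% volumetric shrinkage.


Formula: V_shrink = V_casting * shrinkage_pct / 100
V_shrink = 2101 cm^3 * 5.8 / 100 = 121.8580 cm^3


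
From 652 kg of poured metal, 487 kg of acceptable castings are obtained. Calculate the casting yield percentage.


Formula: Casting Yield = (W_good / W_total) * 100
Yield = (487 kg / 652 kg) * 100 = 74.6933%

Answer: 74.6933%


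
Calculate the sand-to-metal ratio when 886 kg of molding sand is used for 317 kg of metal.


Formula: Sand-to-Metal Ratio = W_sand / W_metal
Ratio = 886 kg / 317 kg = 2.7950

2.7950


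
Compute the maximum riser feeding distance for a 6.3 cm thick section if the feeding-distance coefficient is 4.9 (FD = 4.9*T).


Formula: FD = 4.9 * T  (riser feeding-distance rule)
FD = 4.9 * 6.3 cm = 30.8700 cm

Final answer: 30.8700 cm


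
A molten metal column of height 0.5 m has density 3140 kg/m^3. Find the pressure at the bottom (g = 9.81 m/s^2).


Formula: P = rho * g * h
rho * g = 3140 * 9.81 = 30803.4 N/m^3
P = 30803.4 * 0.5 = 15401.7000 Pa

15401.7000 Pa


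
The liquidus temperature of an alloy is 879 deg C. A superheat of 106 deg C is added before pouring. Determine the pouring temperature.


Formula: T_pour = T_melt + Superheat
T_pour = 879 + 106 = 985 deg C


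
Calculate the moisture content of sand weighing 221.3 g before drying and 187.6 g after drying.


Formula: MC = (W_wet - W_dry) / W_wet * 100
Water mass = 221.3 - 187.6 = 33.7 g
MC = 33.7 / 221.3 * 100 = 15.2282%

15.2282%


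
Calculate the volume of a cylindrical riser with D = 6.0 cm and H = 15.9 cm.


Formula: V = pi * (D/2)^2 * H  (cylinder volume)
Radius = D/2 = 6.0/2 = 3.0 cm
V = pi * 3.0^2 * 15.9 = 449.5619 cm^3

Final answer: 449.5619 cm^3


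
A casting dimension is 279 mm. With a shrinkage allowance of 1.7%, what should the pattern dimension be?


Formula: L_pattern = L_casting * (1 + shrinkage_rate/100)
Shrinkage factor = 1 + 1.7/100 = 1.017
L_pattern = 279 mm * 1.017 = 283.7430 mm


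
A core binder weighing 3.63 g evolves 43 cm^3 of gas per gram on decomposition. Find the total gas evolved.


Formula: V_gas = W_binder * gas_evolution_rate
V = 3.63 g * 43 cm^3/g = 156.0900 cm^3


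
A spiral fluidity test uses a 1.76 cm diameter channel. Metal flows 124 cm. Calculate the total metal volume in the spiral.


Formula: V = pi * (d/2)^2 * L  (cylinder volume)
Radius = 1.76/2 = 0.88 cm
V = pi * 0.88^2 * 124 = 301.6733 cm^3


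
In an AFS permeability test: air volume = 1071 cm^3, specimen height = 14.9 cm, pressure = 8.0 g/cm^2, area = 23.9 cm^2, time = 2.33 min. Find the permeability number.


Formula: Permeability Number P = (V * H) / (p * A * t)
Numerator: V * H = 1071 * 14.9 = 15957.9
Denominator: p * A * t = 8.0 * 23.9 * 2.33 = 445.496
P = 15957.9 / 445.496 = 35.8205


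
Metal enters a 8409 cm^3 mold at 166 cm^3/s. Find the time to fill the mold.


Formula: t_fill = V_mold / Q_flow
t = 8409 cm^3 / 166 cm^3/s = 50.6566 s


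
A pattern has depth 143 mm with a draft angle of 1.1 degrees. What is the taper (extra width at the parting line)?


Formula: taper = depth * tan(draft_angle)
tan(1.1 deg) = 0.0192010
taper = 143 mm * 0.0192010 = 2.7457 mm

Final answer: 2.7457 mm


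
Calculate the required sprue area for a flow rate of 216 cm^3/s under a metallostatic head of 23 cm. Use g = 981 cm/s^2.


Formula: v = sqrt(2*g*h), A = Q/v
Velocity: v = sqrt(2 * 981 * 23) = sqrt(45126) = 212.4288 cm/s
Sprue area: A = Q / v = 216 / 212.4288 = 1.0168 cm^2

Answer: 1.0168 cm^2


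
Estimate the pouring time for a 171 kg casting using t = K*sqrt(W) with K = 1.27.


Formula: t = K * sqrt(W)
sqrt(W) = sqrt(171) = 13.07670
t = 1.27 * 13.07670 = 16.6074 s

Answer: 16.6074 s


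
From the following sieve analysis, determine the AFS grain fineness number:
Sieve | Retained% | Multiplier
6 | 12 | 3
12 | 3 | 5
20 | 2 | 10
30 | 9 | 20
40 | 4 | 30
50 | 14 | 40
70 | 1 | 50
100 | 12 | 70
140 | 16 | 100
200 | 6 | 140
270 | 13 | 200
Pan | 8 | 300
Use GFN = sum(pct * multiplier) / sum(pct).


Formula: GFN = sum(pct * multiplier) / sum(pct)
sum(pct * multiplier) = 9261
sum(pct) = 100
GFN = 9261 / 100 = 92.61


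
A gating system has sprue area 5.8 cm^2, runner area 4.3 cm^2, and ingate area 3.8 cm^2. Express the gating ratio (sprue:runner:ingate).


Sprue:Runner:Ingate = 1 : 4.3/5.8 : 3.8/5.8 = 1:0.74:0.66

Final answer: 1:0.74:0.66


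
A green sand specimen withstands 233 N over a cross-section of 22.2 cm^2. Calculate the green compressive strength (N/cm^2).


Formula: Compressive Strength = Force / Area
Strength = 233 N / 22.2 cm^2 = 10.4955 N/cm^2

Final answer: 10.4955 N/cm^2


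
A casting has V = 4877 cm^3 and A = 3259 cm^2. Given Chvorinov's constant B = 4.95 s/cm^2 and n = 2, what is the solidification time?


Formula: t_s = B * (V/A)^n  (Chvorinov's rule, n=2)
Modulus M = V/A = 4877/3259 = 1.496471 cm
M^2 = 1.496471^2 = 2.239425 cm^2
t_s = 4.95 * 2.239425 = 11.0852 s

Answer: 11.0852 s


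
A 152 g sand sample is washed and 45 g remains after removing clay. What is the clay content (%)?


Formula: Clay% = (W_total - W_washed) / W_total * 100
Clay mass = 152 - 45 = 107 g
Clay% = 107 / 152 * 100 = 70.3947%

Answer: 70.3947%


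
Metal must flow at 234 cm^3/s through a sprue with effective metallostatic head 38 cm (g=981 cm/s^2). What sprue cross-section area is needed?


Formula: v = sqrt(2*g*h), A = Q/v
Velocity: v = sqrt(2 * 981 * 38) = sqrt(74556) = 273.0494 cm/s
Sprue area: A = Q / v = 234 / 273.0494 = 0.8570 cm^2

0.8570 cm^2


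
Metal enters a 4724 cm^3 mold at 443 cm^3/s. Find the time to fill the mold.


Formula: t_fill = V_mold / Q_flow
t = 4724 cm^3 / 443 cm^3/s = 10.6637 s

10.6637 s


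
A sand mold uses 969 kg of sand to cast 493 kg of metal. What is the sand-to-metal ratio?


Formula: Sand-to-Metal Ratio = W_sand / W_metal
Ratio = 969 kg / 493 kg = 1.9655

Final answer: 1.9655


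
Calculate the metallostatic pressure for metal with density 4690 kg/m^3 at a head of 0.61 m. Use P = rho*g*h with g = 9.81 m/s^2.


Formula: P = rho * g * h
rho * g = 4690 * 9.81 = 46008.9 N/m^3
P = 46008.9 * 0.61 = 28065.4290 Pa

Answer: 28065.4290 Pa


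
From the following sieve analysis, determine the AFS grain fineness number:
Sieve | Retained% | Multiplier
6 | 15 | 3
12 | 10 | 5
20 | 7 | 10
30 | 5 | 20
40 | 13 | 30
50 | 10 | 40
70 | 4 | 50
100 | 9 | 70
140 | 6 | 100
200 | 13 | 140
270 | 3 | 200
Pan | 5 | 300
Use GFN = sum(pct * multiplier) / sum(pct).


Formula: GFN = sum(pct * multiplier) / sum(pct)
sum(pct * multiplier) = 6405
sum(pct) = 100
GFN = 6405 / 100 = 64.05

64.05


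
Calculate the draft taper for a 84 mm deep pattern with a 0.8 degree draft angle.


Formula: taper = depth * tan(draft_angle)
tan(0.8 deg) = 0.0139635
taper = 84 mm * 0.0139635 = 1.1729 mm

Final answer: 1.1729 mm


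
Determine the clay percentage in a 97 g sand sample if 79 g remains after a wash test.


Formula: Clay% = (W_total - W_washed) / W_total * 100
Clay mass = 97 - 79 = 18 g
Clay% = 18 / 97 * 100 = 18.5567%

Final answer: 18.5567%


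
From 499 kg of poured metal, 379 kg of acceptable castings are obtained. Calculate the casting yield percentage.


Formula: Casting Yield = (W_good / W_total) * 100
Yield = (379 kg / 499 kg) * 100 = 75.9519%

75.9519%


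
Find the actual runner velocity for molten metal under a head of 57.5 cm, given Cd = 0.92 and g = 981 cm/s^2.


Formula: v = Cd * sqrt(2 * g * h)  (Torricelli with discharge coefficient)
2*g*h = 2 * 981 * 57.5 = 112815.0 cm^2/s^2
sqrt(112815.0) = 335.87944 cm/s
v = 0.92 * 335.87944 = 309.0091 cm/s

309.0091 cm/s


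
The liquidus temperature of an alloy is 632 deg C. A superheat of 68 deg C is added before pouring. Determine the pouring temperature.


Formula: T_pour = T_melt + Superheat
T_pour = 632 + 68 = 700 deg C


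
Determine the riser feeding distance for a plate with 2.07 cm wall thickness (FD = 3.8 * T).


Formula: FD = 3.8 * T  (riser feeding-distance rule)
FD = 3.8 * 2.07 cm = 7.8660 cm

Final answer: 7.8660 cm


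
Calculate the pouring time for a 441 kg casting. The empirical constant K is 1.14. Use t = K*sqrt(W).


Formula: t = K * sqrt(W)
sqrt(W) = sqrt(441) = 21.00000
t = 1.14 * 21.00000 = 23.9400 s


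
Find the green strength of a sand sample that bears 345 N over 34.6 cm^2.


Formula: Compressive Strength = Force / Area
Strength = 345 N / 34.6 cm^2 = 9.9711 N/cm^2

Final answer: 9.9711 N/cm^2


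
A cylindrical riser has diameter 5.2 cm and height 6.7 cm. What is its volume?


Formula: V = pi * (D/2)^2 * H  (cylinder volume)
Radius = D/2 = 5.2/2 = 2.6 cm
V = pi * 2.6^2 * 6.7 = 142.2890 cm^3

Final answer: 142.2890 cm^3


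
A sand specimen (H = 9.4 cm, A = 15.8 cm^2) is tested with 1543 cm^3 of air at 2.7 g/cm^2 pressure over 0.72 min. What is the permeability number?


Formula: Permeability Number P = (V * H) / (p * A * t)
Numerator: V * H = 1543 * 9.4 = 14504.2
Denominator: p * A * t = 2.7 * 15.8 * 0.72 = 30.7152
P = 14504.2 / 30.7152 = 472.2157

472.2157


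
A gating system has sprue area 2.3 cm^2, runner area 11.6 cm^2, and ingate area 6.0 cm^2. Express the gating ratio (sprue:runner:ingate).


Sprue:Runner:Ingate = 1 : 11.6/2.3 : 6.0/2.3 = 1:5.04:2.61

Answer: 1:5.04:2.61


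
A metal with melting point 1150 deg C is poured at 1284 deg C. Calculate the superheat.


Formula: Superheat = T_pour - T_melt
Superheat = 1284 - 1150 = 134 deg C

134 deg C


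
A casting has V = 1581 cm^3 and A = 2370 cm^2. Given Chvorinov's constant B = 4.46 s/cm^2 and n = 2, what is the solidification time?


Formula: t_s = B * (V/A)^n  (Chvorinov's rule, n=2)
Modulus M = V/A = 1581/2370 = 0.667089 cm
M^2 = 0.667089^2 = 0.445008 cm^2
t_s = 4.46 * 0.445008 = 1.9847 s

1.9847 s


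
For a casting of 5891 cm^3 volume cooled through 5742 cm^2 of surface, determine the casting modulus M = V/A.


Formula: Casting Modulus M = V / A
M = 5891 cm^3 / 5742 cm^2 = 1.0259 cm


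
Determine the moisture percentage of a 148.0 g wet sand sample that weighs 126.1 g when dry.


Formula: MC = (W_wet - W_dry) / W_wet * 100
Water mass = 148.0 - 126.1 = 21.9 g
MC = 21.9 / 148.0 * 100 = 14.7973%

Answer: 14.7973%


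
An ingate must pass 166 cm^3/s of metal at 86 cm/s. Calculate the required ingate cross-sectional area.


Formula: A_ingate = Q / v  (continuity equation)
A = 166 cm^3/s / 86 cm/s = 1.9302 cm^2

1.9302 cm^2


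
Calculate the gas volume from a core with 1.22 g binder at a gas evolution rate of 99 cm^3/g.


Formula: V_gas = W_binder * gas_evolution_rate
V = 1.22 g * 99 cm^3/g = 120.7800 cm^3

Answer: 120.7800 cm^3


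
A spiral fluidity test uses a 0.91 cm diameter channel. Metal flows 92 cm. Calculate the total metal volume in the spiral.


Formula: V = pi * (d/2)^2 * L  (cylinder volume)
Radius = 0.91/2 = 0.455 cm
V = pi * 0.455^2 * 92 = 59.8357 cm^3

Final answer: 59.8357 cm^3


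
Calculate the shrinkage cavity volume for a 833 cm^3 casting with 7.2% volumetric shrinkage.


Formula: V_shrink = V_casting * shrinkage_pct / 100
V_shrink = 833 cm^3 * 7.2 / 100 = 59.9760 cm^3

Answer: 59.9760 cm^3


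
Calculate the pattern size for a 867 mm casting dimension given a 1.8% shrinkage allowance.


Formula: L_pattern = L_casting * (1 + shrinkage_rate/100)
Shrinkage factor = 1 + 1.8/100 = 1.018
L_pattern = 867 mm * 1.018 = 882.6060 mm


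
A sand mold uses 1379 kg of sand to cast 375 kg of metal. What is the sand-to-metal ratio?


Formula: Sand-to-Metal Ratio = W_sand / W_metal
Ratio = 1379 kg / 375 kg = 3.6773

Answer: 3.6773


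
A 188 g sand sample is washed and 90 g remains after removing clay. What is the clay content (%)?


Formula: Clay% = (W_total - W_washed) / W_total * 100
Clay mass = 188 - 90 = 98 g
Clay% = 98 / 188 * 100 = 52.1277%


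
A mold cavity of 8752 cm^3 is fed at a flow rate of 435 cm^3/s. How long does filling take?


Formula: t_fill = V_mold / Q_flow
t = 8752 cm^3 / 435 cm^3/s = 20.1195 s


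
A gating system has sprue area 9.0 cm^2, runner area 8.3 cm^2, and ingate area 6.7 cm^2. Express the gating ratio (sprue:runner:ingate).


Sprue:Runner:Ingate = 1 : 8.3/9.0 : 6.7/9.0 = 1:0.92:0.74

Answer: 1:0.92:0.74


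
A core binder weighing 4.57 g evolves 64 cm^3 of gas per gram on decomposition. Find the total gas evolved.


Formula: V_gas = W_binder * gas_evolution_rate
V = 4.57 g * 64 cm^3/g = 292.4800 cm^3


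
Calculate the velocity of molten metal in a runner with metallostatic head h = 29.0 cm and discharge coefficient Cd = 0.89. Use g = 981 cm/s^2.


Formula: v = Cd * sqrt(2 * g * h)  (Torricelli with discharge coefficient)
2*g*h = 2 * 981 * 29.0 = 56898.0 cm^2/s^2
sqrt(56898.0) = 238.53302 cm/s
v = 0.89 * 238.53302 = 212.2944 cm/s


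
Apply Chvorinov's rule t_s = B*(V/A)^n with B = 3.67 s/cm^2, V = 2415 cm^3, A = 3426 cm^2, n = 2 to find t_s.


Formula: t_s = B * (V/A)^n  (Chvorinov's rule, n=2)
Modulus M = V/A = 2415/3426 = 0.704904 cm
M^2 = 0.704904^2 = 0.496890 cm^2
t_s = 3.67 * 0.496890 = 1.8236 s

Answer: 1.8236 s


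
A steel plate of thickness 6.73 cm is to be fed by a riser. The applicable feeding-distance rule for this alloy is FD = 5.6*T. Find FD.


Formula: FD = 5.6 * T  (riser feeding-distance rule)
FD = 5.6 * 6.73 cm = 37.6880 cm

Final answer: 37.6880 cm


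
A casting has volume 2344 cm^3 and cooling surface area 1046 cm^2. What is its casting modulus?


Formula: Casting Modulus M = V / A
M = 2344 cm^3 / 1046 cm^2 = 2.2409 cm


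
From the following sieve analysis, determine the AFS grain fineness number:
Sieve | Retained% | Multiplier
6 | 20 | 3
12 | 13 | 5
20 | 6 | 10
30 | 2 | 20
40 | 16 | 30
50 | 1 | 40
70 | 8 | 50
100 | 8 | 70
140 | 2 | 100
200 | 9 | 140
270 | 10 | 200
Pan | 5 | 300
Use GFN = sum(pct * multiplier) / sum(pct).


Formula: GFN = sum(pct * multiplier) / sum(pct)
sum(pct * multiplier) = 6665
sum(pct) = 100
GFN = 6665 / 100 = 66.65


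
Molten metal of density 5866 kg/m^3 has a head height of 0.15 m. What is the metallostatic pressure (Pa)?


Formula: P = rho * g * h
rho * g = 5866 * 9.81 = 57545.46 N/m^3
P = 57545.46 * 0.15 = 8631.8190 Pa


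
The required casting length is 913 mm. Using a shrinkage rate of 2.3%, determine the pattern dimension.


Formula: L_pattern = L_casting * (1 + shrinkage_rate/100)
Shrinkage factor = 1 + 2.3/100 = 1.023
L_pattern = 913 mm * 1.023 = 933.9990 mm

933.9990 mm


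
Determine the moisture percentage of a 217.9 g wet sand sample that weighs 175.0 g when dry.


Formula: MC = (W_wet - W_dry) / W_wet * 100
Water mass = 217.9 - 175.0 = 42.9 g
MC = 42.9 / 217.9 * 100 = 19.6879%

Final answer: 19.6879%


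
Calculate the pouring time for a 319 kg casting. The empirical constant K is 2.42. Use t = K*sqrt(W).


Formula: t = K * sqrt(W)
sqrt(W) = sqrt(319) = 17.86057
t = 2.42 * 17.86057 = 43.2226 s


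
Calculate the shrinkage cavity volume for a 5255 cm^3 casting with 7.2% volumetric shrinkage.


Formula: V_shrink = V_casting * shrinkage_pct / 100
V_shrink = 5255 cm^3 * 7.2 / 100 = 378.3600 cm^3


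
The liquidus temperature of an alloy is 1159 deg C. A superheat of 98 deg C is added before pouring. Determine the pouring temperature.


Formula: T_pour = T_melt + Superheat
T_pour = 1159 + 98 = 1257 deg C

1257 deg C


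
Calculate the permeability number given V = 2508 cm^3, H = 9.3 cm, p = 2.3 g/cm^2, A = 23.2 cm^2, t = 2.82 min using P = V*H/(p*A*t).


Formula: Permeability Number P = (V * H) / (p * A * t)
Numerator: V * H = 2508 * 9.3 = 23324.4
Denominator: p * A * t = 2.3 * 23.2 * 2.82 = 150.4752
P = 23324.4 / 150.4752 = 155.0049

Final answer: 155.0049


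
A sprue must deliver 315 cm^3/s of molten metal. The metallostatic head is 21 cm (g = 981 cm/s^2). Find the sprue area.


Formula: v = sqrt(2*g*h), A = Q/v
Velocity: v = sqrt(2 * 981 * 21) = sqrt(41202) = 202.9828 cm/s
Sprue area: A = Q / v = 315 / 202.9828 = 1.5519 cm^2


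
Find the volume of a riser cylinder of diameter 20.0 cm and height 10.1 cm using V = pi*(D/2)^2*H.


Formula: V = pi * (D/2)^2 * H  (cylinder volume)
Radius = D/2 = 20.0/2 = 10.0 cm
V = pi * 10.0^2 * 10.1 = 3173.0086 cm^3

Final answer: 3173.0086 cm^3


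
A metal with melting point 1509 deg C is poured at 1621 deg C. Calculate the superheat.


Formula: Superheat = T_pour - T_melt
Superheat = 1621 - 1509 = 112 deg C


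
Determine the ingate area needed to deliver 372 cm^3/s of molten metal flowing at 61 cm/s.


Formula: A_ingate = Q / v  (continuity equation)
A = 372 cm^3/s / 61 cm/s = 6.0984 cm^2

Answer: 6.0984 cm^2


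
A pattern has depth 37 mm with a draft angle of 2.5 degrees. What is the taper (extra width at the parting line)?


Formula: taper = depth * tan(draft_angle)
tan(2.5 deg) = 0.0436609
taper = 37 mm * 0.0436609 = 1.6155 mm


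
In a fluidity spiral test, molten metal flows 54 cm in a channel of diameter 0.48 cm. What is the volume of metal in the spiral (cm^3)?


Formula: V = pi * (d/2)^2 * L  (cylinder volume)
Radius = 0.48/2 = 0.24 cm
V = pi * 0.24^2 * 54 = 9.7716 cm^3

Final answer: 9.7716 cm^3


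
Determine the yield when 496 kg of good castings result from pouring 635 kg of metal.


Formula: Casting Yield = (W_good / W_total) * 100
Yield = (496 kg / 635 kg) * 100 = 78.1102%

Final answer: 78.1102%


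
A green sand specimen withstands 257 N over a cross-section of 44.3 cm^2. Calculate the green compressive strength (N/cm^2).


Formula: Compressive Strength = Force / Area
Strength = 257 N / 44.3 cm^2 = 5.8014 N/cm^2

5.8014 N/cm^2


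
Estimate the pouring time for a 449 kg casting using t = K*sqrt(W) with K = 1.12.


Formula: t = K * sqrt(W)
sqrt(W) = sqrt(449) = 21.18962
t = 1.12 * 21.18962 = 23.7324 s


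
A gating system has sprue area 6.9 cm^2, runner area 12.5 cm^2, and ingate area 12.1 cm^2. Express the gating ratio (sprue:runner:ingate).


Sprue:Runner:Ingate = 1 : 12.5/6.9 : 12.1/6.9 = 1:1.81:1.75


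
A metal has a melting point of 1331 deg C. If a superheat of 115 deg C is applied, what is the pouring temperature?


Formula: T_pour = T_melt + Superheat
T_pour = 1331 + 115 = 1446 deg C

1446 deg C


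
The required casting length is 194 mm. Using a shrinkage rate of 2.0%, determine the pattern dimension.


Formula: L_pattern = L_casting * (1 + shrinkage_rate/100)
Shrinkage factor = 1 + 2.0/100 = 1.02
L_pattern = 194 mm * 1.02 = 197.8800 mm

Final answer: 197.8800 mm


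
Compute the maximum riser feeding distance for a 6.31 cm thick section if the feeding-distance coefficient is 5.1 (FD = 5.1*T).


Formula: FD = 5.1 * T  (riser feeding-distance rule)
FD = 5.1 * 6.31 cm = 32.1810 cm

32.1810 cm


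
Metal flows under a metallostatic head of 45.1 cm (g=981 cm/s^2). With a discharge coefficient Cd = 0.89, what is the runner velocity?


Formula: v = Cd * sqrt(2 * g * h)  (Torricelli with discharge coefficient)
2*g*h = 2 * 981 * 45.1 = 88486.2 cm^2/s^2
sqrt(88486.2) = 297.46630 cm/s
v = 0.89 * 297.46630 = 264.7450 cm/s


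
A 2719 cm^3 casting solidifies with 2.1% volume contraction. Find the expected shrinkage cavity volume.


Formula: V_shrink = V_casting * shrinkage_pct / 100
V_shrink = 2719 cm^3 * 2.1 / 100 = 57.0990 cm^3

Answer: 57.0990 cm^3


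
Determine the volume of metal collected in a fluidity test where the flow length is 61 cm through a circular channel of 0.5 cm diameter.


Formula: V = pi * (d/2)^2 * L  (cylinder volume)
Radius = 0.5/2 = 0.25 cm
V = pi * 0.25^2 * 61 = 11.9773 cm^3


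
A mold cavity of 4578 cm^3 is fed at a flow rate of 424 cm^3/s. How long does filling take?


Formula: t_fill = V_mold / Q_flow
t = 4578 cm^3 / 424 cm^3/s = 10.7972 s

Answer: 10.7972 s


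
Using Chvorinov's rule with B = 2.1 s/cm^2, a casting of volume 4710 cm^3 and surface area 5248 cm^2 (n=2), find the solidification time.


Formula: t_s = B * (V/A)^n  (Chvorinov's rule, n=2)
Modulus M = V/A = 4710/5248 = 0.897485 cm
M^2 = 0.897485^2 = 0.805479 cm^2
t_s = 2.1 * 0.805479 = 1.6915 s

Answer: 1.6915 s


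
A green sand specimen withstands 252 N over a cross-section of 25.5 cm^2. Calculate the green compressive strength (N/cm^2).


Formula: Compressive Strength = Force / Area
Strength = 252 N / 25.5 cm^2 = 9.8824 N/cm^2

Answer: 9.8824 N/cm^2


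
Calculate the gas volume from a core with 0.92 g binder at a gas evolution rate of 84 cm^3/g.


Formula: V_gas = W_binder * gas_evolution_rate
V = 0.92 g * 84 cm^3/g = 77.2800 cm^3

77.2800 cm^3


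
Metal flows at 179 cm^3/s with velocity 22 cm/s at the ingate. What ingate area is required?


Formula: A_ingate = Q / v  (continuity equation)
A = 179 cm^3/s / 22 cm/s = 8.1364 cm^2

Final answer: 8.1364 cm^2


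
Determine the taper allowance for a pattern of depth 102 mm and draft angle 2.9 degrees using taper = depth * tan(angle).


Formula: taper = depth * tan(draft_angle)
tan(2.9 deg) = 0.0506578
taper = 102 mm * 0.0506578 = 5.1671 mm

Answer: 5.1671 mm


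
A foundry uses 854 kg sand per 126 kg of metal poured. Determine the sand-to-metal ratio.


Formula: Sand-to-Metal Ratio = W_sand / W_metal
Ratio = 854 kg / 126 kg = 6.7778

6.7778


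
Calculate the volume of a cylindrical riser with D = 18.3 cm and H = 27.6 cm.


Formula: V = pi * (D/2)^2 * H  (cylinder volume)
Radius = D/2 = 18.3/2 = 9.15 cm
V = pi * 9.15^2 * 27.6 = 7259.4069 cm^3


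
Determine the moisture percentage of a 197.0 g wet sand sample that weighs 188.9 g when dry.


Formula: MC = (W_wet - W_dry) / W_wet * 100
Water mass = 197.0 - 188.9 = 8.1 g
MC = 8.1 / 197.0 * 100 = 4.1117%

Answer: 4.1117%


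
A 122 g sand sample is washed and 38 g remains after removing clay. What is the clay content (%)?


Formula: Clay% = (W_total - W_washed) / W_total * 100
Clay mass = 122 - 38 = 84 g
Clay% = 84 / 122 * 100 = 68.8525%

68.8525%


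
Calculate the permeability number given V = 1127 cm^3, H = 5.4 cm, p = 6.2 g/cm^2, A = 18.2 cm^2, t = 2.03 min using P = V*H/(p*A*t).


Formula: Permeability Number P = (V * H) / (p * A * t)
Numerator: V * H = 1127 * 5.4 = 6085.8
Denominator: p * A * t = 6.2 * 18.2 * 2.03 = 229.0652
P = 6085.8 / 229.0652 = 26.5680


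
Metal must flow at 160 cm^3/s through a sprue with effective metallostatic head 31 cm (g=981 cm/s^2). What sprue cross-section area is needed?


Formula: v = sqrt(2*g*h), A = Q/v
Velocity: v = sqrt(2 * 981 * 31) = sqrt(60822) = 246.6212 cm/s
Sprue area: A = Q / v = 160 / 246.6212 = 0.6488 cm^2

Final answer: 0.6488 cm^2


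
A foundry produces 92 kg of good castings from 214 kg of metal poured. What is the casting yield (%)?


Formula: Casting Yield = (W_good / W_total) * 100
Yield = (92 kg / 214 kg) * 100 = 42.9907%


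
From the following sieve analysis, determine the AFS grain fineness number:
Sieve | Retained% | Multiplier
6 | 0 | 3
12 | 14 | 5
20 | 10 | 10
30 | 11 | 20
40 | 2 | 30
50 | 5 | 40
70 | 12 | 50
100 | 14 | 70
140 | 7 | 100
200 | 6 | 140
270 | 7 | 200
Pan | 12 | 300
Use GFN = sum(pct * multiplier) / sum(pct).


Formula: GFN = sum(pct * multiplier) / sum(pct)
sum(pct * multiplier) = 8770
sum(pct) = 100
GFN = 8770 / 100 = 87.70


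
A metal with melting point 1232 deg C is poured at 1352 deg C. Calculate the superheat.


Formula: Superheat = T_pour - T_melt
Superheat = 1352 - 1232 = 120 deg C

120 deg C


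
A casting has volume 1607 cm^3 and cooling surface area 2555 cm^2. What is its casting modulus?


Formula: Casting Modulus M = V / A
M = 1607 cm^3 / 2555 cm^2 = 0.6290 cm

0.6290 cm


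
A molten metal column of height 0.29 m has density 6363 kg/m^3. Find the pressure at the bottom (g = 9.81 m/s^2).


Formula: P = rho * g * h
rho * g = 6363 * 9.81 = 62421.03 N/m^3
P = 62421.03 * 0.29 = 18102.0987 Pa

18102.0987 Pa


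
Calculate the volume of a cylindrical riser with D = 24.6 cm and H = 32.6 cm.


Formula: V = pi * (D/2)^2 * H  (cylinder volume)
Radius = D/2 = 24.6/2 = 12.3 cm
V = pi * 12.3^2 * 32.6 = 15494.5046 cm^3

15494.5046 cm^3


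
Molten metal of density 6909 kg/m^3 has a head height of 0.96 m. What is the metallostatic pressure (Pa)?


Formula: P = rho * g * h
rho * g = 6909 * 9.81 = 67777.29 N/m^3
P = 67777.29 * 0.96 = 65066.1984 Pa

65066.1984 Pa


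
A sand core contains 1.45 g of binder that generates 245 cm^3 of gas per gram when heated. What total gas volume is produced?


Formula: V_gas = W_binder * gas_evolution_rate
V = 1.45 g * 245 cm^3/g = 355.2500 cm^3


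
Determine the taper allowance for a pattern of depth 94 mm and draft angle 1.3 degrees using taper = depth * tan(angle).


Formula: taper = depth * tan(draft_angle)
tan(1.3 deg) = 0.0226932
taper = 94 mm * 0.0226932 = 2.1332 mm

Final answer: 2.1332 mm


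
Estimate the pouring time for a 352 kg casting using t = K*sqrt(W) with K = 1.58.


Formula: t = K * sqrt(W)
sqrt(W) = sqrt(352) = 18.76166
t = 1.58 * 18.76166 = 29.6434 s


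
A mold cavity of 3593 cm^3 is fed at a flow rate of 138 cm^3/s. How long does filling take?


Formula: t_fill = V_mold / Q_flow
t = 3593 cm^3 / 138 cm^3/s = 26.0362 s

26.0362 s


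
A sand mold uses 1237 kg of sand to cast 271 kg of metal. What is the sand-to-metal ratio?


Formula: Sand-to-Metal Ratio = W_sand / W_metal
Ratio = 1237 kg / 271 kg = 4.5646

Answer: 4.5646


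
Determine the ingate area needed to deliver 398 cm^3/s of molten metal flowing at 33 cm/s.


Formula: A_ingate = Q / v  (continuity equation)
A = 398 cm^3/s / 33 cm/s = 12.0606 cm^2

Answer: 12.0606 cm^2
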